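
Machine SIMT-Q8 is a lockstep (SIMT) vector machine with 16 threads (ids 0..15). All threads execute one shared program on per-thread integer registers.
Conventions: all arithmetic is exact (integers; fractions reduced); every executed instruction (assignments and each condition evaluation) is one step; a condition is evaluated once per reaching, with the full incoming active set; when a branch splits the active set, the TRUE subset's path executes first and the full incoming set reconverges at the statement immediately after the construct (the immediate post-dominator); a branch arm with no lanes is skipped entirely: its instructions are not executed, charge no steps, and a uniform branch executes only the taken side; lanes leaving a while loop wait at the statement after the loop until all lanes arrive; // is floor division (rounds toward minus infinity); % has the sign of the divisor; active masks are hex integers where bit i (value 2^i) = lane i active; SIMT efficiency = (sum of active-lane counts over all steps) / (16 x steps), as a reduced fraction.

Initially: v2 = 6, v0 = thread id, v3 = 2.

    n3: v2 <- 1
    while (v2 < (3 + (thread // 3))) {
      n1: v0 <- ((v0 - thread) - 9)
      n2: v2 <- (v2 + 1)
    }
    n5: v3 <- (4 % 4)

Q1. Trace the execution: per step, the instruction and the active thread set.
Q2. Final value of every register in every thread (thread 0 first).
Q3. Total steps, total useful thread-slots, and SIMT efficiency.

step 0: v2 <- 1                      0xffff
step 1: eval (v2 < (3 + (thread // 3))) 0xffff
step 2: v0 <- ((v0 - thread) - 9)    0xffff
step 3: v2 <- (v2 + 1)               0xffff
step 4: eval (v2 < (3 + (thread // 3))) 0xffff
step 5: v0 <- ((v0 - thread) - 9)    0xffff
step 6: v2 <- (v2 + 1)               0xffff
step 7: eval (v2 < (3 + (thread // 3))) 0xffff
step 8: v0 <- ((v0 - thread) - 9)    0xfff8
step 9: v2 <- (v2 + 1)               0xfff8
step 10: eval (v2 < (3 + (thread // 3))) 0xfff8
step 11: v0 <- ((v0 - thread) - 9)    0xffc0
step 12: v2 <- (v2 + 1)               0xffc0
step 13: eval (v2 < (3 + (thread // 3))) 0xffc0
step 14: v0 <- ((v0 - thread) - 9)    0xfe00
step 15: v2 <- (v2 + 1)               0xfe00
step 16: eval (v2 < (3 + (thread // 3))) 0xfe00
step 17: v0 <- ((v0 - thread) - 9)    0xf000
step 18: v2 <- (v2 + 1)               0xf000
step 19: eval (v2 < (3 + (thread // 3))) 0xf000
step 20: v0 <- ((v0 - thread) - 9)    0x8000
step 21: v2 <- (v2 + 1)               0x8000
step 22: eval (v2 < (3 + (thread // 3))) 0x8000
step 23: v3 <- (4 % 4)                0xffff

Answer: 24 steps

v2: 3,3,3,4,4,4,5,5,5,6,6,6,7,7,7,8
v0: -18,-19,-20,-33,-35,-37,-54,-57,-60,-81,-85,-89,-114,-119,-124,-153
v3: 0,0,0,0,0,0,0,0,0,0,0,0,0,0,0,0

steps = 24; useful = 249; efficiency = 249/384 = 83/128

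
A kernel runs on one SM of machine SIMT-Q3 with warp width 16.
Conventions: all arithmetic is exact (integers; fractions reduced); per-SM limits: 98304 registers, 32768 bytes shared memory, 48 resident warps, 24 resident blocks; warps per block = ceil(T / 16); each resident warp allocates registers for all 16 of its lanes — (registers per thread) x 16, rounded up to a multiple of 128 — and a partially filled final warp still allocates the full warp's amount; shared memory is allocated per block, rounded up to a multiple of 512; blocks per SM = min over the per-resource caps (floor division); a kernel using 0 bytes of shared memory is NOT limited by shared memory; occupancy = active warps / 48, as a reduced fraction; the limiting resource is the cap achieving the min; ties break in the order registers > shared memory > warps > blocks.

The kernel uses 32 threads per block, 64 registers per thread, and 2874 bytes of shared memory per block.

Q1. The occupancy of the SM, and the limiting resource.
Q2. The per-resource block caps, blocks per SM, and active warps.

Answer: occupancy 5/12, limited by shared memory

registers: 48 blocks
shared memory: 10 blocks
warps: 24 blocks
blocks: 24 blocks

Answer: 10 blocks, 20 active warps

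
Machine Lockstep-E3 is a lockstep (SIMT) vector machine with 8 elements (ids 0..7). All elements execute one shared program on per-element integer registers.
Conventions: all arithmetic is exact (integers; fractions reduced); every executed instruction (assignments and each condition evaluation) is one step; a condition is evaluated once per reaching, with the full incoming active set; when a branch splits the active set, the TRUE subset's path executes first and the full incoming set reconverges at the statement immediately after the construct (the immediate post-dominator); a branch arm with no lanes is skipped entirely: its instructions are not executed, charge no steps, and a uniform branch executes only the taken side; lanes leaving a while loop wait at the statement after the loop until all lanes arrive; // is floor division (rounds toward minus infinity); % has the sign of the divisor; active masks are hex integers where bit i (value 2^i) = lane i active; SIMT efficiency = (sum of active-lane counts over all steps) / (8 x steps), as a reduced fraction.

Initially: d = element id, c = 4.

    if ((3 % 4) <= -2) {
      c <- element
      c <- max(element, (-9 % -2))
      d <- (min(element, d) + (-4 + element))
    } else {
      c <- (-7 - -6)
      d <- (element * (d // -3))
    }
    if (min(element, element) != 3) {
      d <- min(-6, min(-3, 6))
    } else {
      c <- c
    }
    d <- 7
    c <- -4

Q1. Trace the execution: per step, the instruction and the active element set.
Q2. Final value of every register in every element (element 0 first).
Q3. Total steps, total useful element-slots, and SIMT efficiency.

step 0: eval ((3 % 4) <= -2)         0xff
step 1: c <- (-7 - -6)               0xff
step 2: d <- (element * (d // -3))   0xff
step 3: eval (min(element, element) != 3) 0xff
step 4: d <- min(-6, min(-3, 6))     0xf7
step 5: c <- c                       0x08
step 6: d <- 7                       0xff
step 7: c <- -4                      0xff

Answer: 8 steps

d: 7,7,7,7,7,7,7,7
c: -4,-4,-4,-4,-4,-4,-4,-4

steps = 8; useful = 56; efficiency = 56/64 = 7/8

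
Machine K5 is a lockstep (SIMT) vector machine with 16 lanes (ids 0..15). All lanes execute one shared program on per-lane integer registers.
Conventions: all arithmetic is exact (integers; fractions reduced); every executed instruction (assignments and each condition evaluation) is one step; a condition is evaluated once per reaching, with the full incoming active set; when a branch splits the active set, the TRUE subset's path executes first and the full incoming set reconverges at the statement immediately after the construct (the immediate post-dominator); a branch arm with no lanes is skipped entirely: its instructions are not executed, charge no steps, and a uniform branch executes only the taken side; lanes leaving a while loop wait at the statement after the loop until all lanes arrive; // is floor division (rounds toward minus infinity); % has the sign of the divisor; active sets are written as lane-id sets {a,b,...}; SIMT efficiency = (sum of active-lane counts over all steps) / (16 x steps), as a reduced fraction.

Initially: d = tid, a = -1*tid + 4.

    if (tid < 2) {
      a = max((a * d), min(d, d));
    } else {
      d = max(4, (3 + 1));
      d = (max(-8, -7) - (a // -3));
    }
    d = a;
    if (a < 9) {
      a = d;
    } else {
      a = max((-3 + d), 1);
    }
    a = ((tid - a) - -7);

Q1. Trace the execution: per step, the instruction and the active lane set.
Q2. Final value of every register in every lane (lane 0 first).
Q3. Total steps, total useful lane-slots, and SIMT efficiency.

step 0: eval (tid < 2)               {0,1,2,3,4,5,6,7,8,9,10,11,12,13,14,15}
step 1: a <- max((a * d), min(d, d)) {0,1}
step 2: d <- max(4, (3 + 1))         {2,3,4,5,6,7,8,9,10,11,12,13,14,15}
step 3: d <- (max(-8, -7) - (a // -3)) {2,3,4,5,6,7,8,9,10,11,12,13,14,15}
step 4: d <- a                       {0,1,2,3,4,5,6,7,8,9,10,11,12,13,14,15}
step 5: eval (a < 9)                 {0,1,2,3,4,5,6,7,8,9,10,11,12,13,14,15}
step 6: a <- d                       {0,1,2,3,4,5,6,7,8,9,10,11,12,13,14,15}
step 7: a <- ((tid - a) - -7)        {0,1,2,3,4,5,6,7,8,9,10,11,12,13,14,15}

Answer: 8 steps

d: 0,3,2,1,0,-1,-2,-3,-4,-5,-6,-7,-8,-9,-10,-11
a: 7,5,7,9,11,13,15,17,19,21,23,25,27,29,31,33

steps = 8; useful = 110; efficiency = 110/128 = 55/64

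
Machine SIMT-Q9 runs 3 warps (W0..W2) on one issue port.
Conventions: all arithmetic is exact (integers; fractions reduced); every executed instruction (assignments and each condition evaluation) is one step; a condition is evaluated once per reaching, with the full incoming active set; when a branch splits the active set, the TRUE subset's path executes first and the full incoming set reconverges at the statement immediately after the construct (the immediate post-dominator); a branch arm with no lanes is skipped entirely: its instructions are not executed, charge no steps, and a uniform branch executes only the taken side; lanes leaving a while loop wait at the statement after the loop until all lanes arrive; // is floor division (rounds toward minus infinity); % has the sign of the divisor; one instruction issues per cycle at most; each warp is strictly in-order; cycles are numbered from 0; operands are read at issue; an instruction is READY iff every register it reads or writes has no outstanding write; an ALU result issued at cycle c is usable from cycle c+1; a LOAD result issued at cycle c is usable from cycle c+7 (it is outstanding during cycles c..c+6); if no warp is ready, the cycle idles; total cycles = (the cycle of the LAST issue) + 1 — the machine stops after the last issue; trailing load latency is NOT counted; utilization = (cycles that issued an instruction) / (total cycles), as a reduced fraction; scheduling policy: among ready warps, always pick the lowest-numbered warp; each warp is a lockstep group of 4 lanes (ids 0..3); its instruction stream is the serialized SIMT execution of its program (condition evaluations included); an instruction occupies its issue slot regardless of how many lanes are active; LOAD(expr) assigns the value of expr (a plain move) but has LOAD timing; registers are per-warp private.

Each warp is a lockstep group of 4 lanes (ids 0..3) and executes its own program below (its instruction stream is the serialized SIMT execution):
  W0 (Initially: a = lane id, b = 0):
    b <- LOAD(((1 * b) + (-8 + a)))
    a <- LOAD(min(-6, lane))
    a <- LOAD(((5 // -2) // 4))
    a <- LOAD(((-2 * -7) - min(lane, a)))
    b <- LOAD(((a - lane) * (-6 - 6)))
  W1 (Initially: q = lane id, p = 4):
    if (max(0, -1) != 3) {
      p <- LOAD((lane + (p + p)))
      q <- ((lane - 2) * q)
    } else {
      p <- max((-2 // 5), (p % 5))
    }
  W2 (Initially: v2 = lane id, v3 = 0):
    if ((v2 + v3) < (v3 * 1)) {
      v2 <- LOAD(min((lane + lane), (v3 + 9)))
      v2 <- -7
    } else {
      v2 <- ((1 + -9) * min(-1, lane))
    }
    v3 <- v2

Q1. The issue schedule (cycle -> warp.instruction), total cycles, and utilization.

cycle 0: W0.I0
cycle 1: W0.I1
cycle 2: W1.I0
cycle 3: W1.I1
cycle 4: W1.I2
cycle 5: W2.I0
cycle 6: W2.I1
cycle 7: W2.I2
cycle 8: W0.I2
cycle 9: idle
cycle 10: idle
cycle 11: idle
cycle 12: idle
cycle 13: idle
cycle 14: idle
cycle 15: W0.I3
cycle 16: idle
cycle 17: idle
cycle 18: idle
cycle 19: idle
cycle 20: idle
cycle 21: idle
cycle 22: W0.I4

Answer: 23 cycles, utilization 11/23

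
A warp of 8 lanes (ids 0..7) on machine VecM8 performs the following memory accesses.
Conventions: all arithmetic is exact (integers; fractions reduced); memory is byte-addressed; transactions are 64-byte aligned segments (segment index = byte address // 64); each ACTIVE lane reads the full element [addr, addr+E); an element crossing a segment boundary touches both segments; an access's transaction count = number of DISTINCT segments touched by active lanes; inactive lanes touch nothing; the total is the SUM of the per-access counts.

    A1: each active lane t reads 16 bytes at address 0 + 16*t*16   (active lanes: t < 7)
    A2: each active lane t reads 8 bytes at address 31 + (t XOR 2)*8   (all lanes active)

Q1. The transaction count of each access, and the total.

A1: 7 transactions
A2: 2 transactions

Answer: 7,2; total 9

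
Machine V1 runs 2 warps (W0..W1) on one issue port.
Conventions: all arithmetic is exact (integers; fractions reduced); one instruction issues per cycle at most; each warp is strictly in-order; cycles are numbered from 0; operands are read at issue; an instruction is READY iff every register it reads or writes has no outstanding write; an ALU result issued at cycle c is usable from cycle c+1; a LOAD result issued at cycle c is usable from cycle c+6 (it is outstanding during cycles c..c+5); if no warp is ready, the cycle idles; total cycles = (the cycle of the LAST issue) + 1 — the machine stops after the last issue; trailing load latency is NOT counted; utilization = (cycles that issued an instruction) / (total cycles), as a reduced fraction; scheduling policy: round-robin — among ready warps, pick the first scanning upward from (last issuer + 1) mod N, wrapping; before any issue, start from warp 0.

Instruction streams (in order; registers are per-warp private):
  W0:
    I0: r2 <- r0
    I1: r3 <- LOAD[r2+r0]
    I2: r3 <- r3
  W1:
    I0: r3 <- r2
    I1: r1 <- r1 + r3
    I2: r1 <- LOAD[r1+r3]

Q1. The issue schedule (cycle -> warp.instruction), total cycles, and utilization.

cycle 0: W0.I0
cycle 1: W1.I0
cycle 2: W0.I1
cycle 3: W1.I1
cycle 4: W1.I2
cycle 5: idle
cycle 6: idle
cycle 7: idle
cycle 8: W0.I2

Answer: 9 cycles, utilization 2/3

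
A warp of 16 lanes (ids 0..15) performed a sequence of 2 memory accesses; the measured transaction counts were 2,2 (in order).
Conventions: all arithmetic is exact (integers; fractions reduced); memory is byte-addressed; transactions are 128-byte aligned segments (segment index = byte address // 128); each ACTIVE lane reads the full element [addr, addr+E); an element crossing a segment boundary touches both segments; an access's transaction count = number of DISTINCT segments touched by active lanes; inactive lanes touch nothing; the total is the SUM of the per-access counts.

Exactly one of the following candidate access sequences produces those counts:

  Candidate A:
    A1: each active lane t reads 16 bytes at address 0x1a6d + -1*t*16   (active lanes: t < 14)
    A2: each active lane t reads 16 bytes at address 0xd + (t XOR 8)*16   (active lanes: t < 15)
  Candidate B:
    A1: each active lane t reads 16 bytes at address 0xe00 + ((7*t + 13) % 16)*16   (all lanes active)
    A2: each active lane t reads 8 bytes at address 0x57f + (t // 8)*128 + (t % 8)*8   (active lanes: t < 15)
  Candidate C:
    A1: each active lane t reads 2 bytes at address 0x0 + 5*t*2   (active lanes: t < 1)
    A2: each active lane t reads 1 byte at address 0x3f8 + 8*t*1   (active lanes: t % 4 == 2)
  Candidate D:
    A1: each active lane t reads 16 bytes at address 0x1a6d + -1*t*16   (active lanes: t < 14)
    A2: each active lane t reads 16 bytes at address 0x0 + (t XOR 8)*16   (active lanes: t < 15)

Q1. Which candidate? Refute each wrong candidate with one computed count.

A: A2 gives 3 transactions, not 2
B: A2 gives 3 transactions, not 2
C: A1 gives 1 transaction, not 2
D: all counts match (2,2)

Answer: D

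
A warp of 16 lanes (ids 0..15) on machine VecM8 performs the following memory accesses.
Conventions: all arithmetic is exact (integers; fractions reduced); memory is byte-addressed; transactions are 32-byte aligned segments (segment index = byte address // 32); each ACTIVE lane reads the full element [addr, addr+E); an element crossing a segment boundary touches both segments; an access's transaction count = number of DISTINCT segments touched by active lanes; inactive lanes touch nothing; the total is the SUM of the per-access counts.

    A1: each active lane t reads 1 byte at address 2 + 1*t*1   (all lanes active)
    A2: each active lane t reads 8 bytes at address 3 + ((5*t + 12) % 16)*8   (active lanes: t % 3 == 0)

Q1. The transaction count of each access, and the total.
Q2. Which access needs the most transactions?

A1: 1 transaction
A2: 3 transactions

Answer: 1,3; total 4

Answer: A2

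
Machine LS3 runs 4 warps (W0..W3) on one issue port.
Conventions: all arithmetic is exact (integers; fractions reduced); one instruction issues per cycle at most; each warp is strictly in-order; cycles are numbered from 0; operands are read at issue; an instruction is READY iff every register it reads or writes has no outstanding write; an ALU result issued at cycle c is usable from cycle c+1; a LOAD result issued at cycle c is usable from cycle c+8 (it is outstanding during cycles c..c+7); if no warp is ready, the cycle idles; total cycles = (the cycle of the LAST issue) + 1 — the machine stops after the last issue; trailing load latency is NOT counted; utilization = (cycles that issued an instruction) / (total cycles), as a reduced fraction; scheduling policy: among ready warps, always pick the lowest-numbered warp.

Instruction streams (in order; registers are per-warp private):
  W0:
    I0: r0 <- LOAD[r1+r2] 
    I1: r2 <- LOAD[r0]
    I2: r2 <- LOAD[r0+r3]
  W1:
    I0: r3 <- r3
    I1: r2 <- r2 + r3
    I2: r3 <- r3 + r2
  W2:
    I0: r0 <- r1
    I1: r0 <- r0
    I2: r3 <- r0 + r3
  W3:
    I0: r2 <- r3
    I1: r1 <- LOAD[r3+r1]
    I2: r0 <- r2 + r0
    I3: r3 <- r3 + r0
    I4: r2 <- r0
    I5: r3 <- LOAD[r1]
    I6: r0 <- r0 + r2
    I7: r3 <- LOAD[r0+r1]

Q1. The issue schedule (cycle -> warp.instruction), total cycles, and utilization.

cycle 0: W0.I0
cycle 1: W1.I0
cycle 2: W1.I1
cycle 3: W1.I2
cycle 4: W2.I0
cycle 5: W2.I1
cycle 6: W2.I2
cycle 7: W3.I0
cycle 8: W0.I1
cycle 9: W3.I1
cycle 10: W3.I2
cycle 11: W3.I3
cycle 12: W3.I4
cycle 13: idle
cycle 14: idle
cycle 15: idle
cycle 16: W0.I2
cycle 17: W3.I5
cycle 18: W3.I6
cycle 19: idle
cycle 20: idle
cycle 21: idle
cycle 22: idle
cycle 23: idle
cycle 24: idle
cycle 25: W3.I7

Answer: 26 cycles, utilization 17/26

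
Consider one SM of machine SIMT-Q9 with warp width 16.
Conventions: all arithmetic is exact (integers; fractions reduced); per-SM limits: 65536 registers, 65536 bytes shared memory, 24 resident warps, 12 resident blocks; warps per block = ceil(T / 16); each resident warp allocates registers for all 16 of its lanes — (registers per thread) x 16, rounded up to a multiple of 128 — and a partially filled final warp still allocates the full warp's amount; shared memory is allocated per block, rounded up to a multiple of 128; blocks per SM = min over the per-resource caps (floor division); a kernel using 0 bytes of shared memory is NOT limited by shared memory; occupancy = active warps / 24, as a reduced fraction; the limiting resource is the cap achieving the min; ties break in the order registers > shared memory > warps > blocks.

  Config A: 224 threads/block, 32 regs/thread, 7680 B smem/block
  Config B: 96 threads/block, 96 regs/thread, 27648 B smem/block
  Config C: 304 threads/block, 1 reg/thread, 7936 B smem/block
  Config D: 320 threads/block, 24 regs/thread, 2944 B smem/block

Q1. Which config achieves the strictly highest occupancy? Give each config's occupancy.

occupancies: A 7/12, B 1/2, C 19/24, D 5/6

Answer: D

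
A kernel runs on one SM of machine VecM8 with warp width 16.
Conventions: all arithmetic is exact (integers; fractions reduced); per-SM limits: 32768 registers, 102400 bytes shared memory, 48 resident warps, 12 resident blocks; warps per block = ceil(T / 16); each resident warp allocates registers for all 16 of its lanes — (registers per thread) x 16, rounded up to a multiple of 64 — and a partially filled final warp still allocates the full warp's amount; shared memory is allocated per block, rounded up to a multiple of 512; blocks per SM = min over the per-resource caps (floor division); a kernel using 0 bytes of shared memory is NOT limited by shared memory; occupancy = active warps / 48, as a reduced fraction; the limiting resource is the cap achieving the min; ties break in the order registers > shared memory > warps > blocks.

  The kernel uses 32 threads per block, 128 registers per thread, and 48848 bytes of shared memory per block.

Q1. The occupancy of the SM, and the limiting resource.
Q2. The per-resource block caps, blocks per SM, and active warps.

Answer: occupancy 1/12, limited by shared memory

registers: 8 blocks
shared memory: 2 blocks
warps: 24 blocks
blocks: 12 blocks

Answer: 2 blocks, 4 active warps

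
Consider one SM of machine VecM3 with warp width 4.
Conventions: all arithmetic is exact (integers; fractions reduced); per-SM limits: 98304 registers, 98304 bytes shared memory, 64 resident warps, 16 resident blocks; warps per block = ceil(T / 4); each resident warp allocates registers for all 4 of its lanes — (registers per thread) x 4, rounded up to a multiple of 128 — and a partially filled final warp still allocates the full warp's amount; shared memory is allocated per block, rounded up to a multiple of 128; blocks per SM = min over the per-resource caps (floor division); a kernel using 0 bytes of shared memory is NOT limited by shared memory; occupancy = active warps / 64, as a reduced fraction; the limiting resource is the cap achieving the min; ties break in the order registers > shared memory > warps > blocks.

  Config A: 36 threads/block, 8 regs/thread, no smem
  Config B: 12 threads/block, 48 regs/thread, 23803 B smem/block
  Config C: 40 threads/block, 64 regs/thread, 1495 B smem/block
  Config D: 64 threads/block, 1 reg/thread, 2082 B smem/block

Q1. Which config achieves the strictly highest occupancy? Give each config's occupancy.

occupancies: A 63/64, B 3/16, C 15/16, D 1

Answer: D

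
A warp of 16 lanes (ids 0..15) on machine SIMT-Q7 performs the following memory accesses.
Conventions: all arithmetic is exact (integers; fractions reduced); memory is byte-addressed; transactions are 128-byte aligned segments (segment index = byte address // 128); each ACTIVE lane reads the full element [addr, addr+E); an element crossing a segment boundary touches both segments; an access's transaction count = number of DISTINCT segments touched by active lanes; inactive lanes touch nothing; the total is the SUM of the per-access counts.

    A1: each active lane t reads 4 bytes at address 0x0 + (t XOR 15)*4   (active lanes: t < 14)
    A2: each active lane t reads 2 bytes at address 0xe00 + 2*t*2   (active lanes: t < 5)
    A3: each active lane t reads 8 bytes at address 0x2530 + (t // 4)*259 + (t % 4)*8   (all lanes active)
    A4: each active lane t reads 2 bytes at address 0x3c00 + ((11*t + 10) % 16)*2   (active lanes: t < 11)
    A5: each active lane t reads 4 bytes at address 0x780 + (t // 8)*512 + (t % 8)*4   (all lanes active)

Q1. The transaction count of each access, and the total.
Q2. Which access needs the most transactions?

A1: 1 transaction
A2: 1 transaction
A3: 4 transactions
A4: 1 transaction
A5: 2 transactions

Answer: 1,1,4,1,2; total 9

Answer: A3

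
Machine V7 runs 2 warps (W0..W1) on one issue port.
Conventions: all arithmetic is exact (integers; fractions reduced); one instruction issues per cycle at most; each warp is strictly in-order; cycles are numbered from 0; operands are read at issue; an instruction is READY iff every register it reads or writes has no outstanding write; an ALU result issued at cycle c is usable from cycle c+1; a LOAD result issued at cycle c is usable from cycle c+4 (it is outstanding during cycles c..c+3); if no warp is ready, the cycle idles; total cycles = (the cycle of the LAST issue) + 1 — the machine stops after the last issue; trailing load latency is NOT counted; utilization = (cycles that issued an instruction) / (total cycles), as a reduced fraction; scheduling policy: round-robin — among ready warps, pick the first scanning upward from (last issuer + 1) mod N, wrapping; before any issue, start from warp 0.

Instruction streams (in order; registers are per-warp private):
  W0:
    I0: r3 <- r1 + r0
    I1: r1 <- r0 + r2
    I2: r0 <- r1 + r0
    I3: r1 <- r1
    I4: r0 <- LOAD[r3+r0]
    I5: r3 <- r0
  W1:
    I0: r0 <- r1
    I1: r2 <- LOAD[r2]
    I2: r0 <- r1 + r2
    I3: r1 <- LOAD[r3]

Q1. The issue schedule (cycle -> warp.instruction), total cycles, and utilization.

cycle 0: W0.I0
cycle 1: W1.I0
cycle 2: W0.I1
cycle 3: W1.I1
cycle 4: W0.I2
cycle 5: W0.I3
cycle 6: W0.I4
cycle 7: W1.I2
cycle 8: W1.I3
cycle 9: idle
cycle 10: W0.I5

Answer: 11 cycles, utilization 10/11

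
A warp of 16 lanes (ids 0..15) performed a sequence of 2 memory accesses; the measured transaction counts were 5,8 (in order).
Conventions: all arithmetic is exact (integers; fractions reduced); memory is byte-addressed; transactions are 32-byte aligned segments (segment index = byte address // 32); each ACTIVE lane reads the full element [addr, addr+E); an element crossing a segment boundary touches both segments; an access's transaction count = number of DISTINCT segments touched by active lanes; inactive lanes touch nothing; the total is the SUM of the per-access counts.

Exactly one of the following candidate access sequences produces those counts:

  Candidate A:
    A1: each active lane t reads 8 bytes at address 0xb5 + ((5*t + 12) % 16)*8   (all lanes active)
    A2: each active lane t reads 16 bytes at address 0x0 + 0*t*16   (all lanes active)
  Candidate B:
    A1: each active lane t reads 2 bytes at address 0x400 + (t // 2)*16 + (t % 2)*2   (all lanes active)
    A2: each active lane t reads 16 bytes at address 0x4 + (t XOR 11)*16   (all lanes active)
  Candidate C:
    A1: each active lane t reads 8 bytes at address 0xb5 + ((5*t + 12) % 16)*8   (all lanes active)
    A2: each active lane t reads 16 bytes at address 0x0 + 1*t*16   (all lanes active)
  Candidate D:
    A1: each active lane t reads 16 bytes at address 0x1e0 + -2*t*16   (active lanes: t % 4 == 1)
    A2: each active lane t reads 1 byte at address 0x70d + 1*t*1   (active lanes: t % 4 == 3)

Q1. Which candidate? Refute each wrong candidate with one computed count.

A: A2 gives 1 transaction, not 8
B: A1 gives 4 transactions, not 5
D: A1 gives 4 transactions, not 5
C: all counts match (5,8)

Answer: C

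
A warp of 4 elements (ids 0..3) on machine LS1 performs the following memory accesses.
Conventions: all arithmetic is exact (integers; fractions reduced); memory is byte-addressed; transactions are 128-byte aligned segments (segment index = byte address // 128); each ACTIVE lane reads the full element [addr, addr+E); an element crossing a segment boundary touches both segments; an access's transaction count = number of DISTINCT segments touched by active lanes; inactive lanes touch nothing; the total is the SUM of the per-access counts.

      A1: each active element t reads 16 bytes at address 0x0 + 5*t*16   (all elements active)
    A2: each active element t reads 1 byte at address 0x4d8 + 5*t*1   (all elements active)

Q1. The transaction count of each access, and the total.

A1: 2 transactions
A2: 1 transaction

Answer: 2,1; total 3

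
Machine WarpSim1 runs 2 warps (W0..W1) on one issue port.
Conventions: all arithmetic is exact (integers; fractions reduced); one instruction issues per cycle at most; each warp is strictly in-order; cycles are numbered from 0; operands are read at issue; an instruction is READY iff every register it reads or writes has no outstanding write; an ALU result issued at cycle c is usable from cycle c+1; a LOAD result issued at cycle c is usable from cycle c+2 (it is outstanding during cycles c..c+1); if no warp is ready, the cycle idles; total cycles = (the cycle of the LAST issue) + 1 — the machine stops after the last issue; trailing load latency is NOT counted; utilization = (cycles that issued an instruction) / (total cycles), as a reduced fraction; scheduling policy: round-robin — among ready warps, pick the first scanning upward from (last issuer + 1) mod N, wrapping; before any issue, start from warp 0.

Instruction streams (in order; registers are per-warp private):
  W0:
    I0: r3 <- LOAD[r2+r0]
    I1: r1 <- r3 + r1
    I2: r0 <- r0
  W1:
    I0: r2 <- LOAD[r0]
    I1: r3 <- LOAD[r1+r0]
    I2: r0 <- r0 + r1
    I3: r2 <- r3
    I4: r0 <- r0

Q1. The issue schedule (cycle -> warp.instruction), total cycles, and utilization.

cycle 0: W0.I0
cycle 1: W1.I0
cycle 2: W0.I1
cycle 3: W1.I1
cycle 4: W0.I2
cycle 5: W1.I2
cycle 6: W1.I3
cycle 7: W1.I4

Answer: 8 cycles, utilization 1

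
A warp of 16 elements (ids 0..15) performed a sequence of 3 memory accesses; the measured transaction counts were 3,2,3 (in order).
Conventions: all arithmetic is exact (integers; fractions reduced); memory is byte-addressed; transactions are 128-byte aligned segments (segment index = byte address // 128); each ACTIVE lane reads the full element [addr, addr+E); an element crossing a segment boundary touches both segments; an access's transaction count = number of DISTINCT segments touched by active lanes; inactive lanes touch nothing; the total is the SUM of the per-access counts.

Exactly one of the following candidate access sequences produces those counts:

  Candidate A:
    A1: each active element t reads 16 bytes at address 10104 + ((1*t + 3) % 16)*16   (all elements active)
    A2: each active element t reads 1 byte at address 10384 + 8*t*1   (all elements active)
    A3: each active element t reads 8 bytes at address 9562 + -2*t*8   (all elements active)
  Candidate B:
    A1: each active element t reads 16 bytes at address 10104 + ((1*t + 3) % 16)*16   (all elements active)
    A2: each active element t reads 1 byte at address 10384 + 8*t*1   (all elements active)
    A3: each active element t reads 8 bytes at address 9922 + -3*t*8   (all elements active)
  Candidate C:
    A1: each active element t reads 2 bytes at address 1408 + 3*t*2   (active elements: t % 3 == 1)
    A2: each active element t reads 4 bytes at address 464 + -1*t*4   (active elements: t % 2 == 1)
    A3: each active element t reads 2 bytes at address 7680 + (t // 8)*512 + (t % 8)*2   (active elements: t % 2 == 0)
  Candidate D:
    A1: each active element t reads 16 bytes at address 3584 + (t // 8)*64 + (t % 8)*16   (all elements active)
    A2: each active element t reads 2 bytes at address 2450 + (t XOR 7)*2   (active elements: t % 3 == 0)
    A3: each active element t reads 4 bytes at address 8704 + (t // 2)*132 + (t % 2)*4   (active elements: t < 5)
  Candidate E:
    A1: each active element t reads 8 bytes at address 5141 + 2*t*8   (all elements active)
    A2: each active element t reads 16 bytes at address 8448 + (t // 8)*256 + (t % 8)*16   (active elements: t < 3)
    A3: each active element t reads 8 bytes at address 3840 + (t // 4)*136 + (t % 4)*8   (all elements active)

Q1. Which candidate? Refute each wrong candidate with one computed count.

B: A3 gives 4 transactions, not 3
C: A1 gives 1 transaction, not 3
D: A1 gives 2 transactions, not 3
E: A2 gives 1 transaction, not 2
A: all counts match (3,2,3)

Answer: A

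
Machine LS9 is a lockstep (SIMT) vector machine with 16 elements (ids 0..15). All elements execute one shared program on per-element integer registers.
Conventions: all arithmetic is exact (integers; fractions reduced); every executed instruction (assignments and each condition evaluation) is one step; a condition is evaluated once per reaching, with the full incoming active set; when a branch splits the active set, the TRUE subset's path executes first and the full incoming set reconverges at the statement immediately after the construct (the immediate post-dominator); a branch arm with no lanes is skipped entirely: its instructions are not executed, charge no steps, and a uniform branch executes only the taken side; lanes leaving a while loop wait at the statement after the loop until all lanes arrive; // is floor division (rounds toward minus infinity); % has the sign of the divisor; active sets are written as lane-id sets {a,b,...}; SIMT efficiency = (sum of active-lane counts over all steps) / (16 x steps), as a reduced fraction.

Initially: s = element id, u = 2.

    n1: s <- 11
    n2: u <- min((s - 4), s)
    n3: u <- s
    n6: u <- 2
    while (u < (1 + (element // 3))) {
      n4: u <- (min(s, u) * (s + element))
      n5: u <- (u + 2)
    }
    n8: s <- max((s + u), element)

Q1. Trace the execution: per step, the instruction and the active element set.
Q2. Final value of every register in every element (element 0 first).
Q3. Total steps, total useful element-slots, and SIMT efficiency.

step 0: s <- 11                      {0,1,2,3,4,5,6,7,8,9,10,11,12,13,14,15}
step 1: u <- min((s - 4), s)         {0,1,2,3,4,5,6,7,8,9,10,11,12,13,14,15}
step 2: u <- s                       {0,1,2,3,4,5,6,7,8,9,10,11,12,13,14,15}
step 3: u <- 2                       {0,1,2,3,4,5,6,7,8,9,10,11,12,13,14,15}
step 4: eval (u < (1 + (element // 3))) {0,1,2,3,4,5,6,7,8,9,10,11,12,13,14,15}
step 5: u <- (min(s, u) * (s + element)) {6,7,8,9,10,11,12,13,14,15}
step 6: u <- (u + 2)                 {6,7,8,9,10,11,12,13,14,15}
step 7: eval (u < (1 + (element // 3))) {6,7,8,9,10,11,12,13,14,15}
step 8: s <- max((s + u), element)   {0,1,2,3,4,5,6,7,8,9,10,11,12,13,14,15}

Answer: 9 steps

s: 13,13,13,13,13,13,47,49,51,53,55,57,59,61,63,65
u: 2,2,2,2,2,2,36,38,40,42,44,46,48,50,52,54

steps = 9; useful = 126; efficiency = 126/144 = 7/8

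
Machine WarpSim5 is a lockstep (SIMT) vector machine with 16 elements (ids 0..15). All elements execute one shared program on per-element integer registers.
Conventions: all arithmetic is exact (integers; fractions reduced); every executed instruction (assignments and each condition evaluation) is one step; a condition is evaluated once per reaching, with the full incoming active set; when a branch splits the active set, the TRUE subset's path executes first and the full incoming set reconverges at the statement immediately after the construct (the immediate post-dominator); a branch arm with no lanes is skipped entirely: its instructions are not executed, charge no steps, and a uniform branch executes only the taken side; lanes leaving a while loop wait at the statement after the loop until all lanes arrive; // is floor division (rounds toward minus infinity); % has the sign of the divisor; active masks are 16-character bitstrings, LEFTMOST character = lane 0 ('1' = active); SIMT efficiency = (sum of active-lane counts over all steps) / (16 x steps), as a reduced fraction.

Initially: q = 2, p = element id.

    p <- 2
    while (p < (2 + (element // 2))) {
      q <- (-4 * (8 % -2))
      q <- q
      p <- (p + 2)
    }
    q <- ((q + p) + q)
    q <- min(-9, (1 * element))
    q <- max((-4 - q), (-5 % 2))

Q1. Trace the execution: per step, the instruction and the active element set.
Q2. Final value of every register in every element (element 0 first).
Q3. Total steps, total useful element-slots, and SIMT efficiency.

step 0: p <- 2                       1111111111111111
step 1: eval (p < (2 + (element // 2))) 1111111111111111
step 2: q <- (-4 * (8 % -2))         0011111111111111
step 3: q <- q                       0011111111111111
step 4: p <- (p + 2)                 0011111111111111
step 5: eval (p < (2 + (element // 2))) 0011111111111111
step 6: q <- (-4 * (8 % -2))         0000001111111111
step 7: q <- q                       0000001111111111
step 8: p <- (p + 2)                 0000001111111111
step 9: eval (p < (2 + (element // 2))) 0000001111111111
step 10: q <- (-4 * (8 % -2))         0000000000111111
step 11: q <- q                       0000000000111111
step 12: p <- (p + 2)                 0000000000111111
step 13: eval (p < (2 + (element // 2))) 0000000000111111
step 14: q <- (-4 * (8 % -2))         0000000000000011
step 15: q <- q                       0000000000000011
step 16: p <- (p + 2)                 0000000000000011
step 17: eval (p < (2 + (element // 2))) 0000000000000011
step 18: q <- ((q + p) + q)           1111111111111111
step 19: q <- min(-9, (1 * element))  1111111111111111
step 20: q <- max((-4 - q), (-5 % 2)) 1111111111111111

Answer: 21 steps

q: 5,5,5,5,5,5,5,5,5,5,5,5,5,5,5,5
p: 2,2,4,4,4,4,6,6,6,6,8,8,8,8,10,10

steps = 21; useful = 208; efficiency = 208/336 = 13/21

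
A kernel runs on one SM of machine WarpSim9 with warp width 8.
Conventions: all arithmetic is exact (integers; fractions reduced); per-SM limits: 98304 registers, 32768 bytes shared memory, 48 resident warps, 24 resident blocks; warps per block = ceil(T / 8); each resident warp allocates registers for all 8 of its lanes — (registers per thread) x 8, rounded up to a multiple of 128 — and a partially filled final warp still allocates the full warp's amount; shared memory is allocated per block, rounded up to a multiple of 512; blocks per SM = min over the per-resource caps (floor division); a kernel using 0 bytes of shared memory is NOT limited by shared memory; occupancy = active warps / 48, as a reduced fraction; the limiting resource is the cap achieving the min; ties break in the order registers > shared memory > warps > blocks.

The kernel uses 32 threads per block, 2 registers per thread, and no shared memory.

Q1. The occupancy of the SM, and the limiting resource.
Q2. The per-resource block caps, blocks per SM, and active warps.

Answer: occupancy 1, limited by warps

registers: 192 blocks
shared memory: no limit (kernel uses none)
warps: 12 blocks
blocks: 24 blocks

Answer: 12 blocks, 48 active warps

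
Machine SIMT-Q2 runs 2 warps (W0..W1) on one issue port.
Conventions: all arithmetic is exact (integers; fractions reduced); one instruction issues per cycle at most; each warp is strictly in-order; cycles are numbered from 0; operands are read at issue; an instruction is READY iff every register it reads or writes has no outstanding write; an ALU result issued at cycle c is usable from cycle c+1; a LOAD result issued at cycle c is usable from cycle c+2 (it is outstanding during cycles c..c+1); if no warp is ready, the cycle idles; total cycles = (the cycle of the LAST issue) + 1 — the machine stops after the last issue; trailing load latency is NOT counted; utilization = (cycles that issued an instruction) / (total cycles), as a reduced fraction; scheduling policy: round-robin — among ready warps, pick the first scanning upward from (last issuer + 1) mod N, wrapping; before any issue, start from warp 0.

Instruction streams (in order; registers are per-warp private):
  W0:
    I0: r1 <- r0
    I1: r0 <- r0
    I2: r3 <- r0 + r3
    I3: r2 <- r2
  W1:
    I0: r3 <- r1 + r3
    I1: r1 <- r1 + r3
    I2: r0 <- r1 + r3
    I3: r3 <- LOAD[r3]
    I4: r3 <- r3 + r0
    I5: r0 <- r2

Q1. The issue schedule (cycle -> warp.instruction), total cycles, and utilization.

cycle 0: W0.I0
cycle 1: W1.I0
cycle 2: W0.I1
cycle 3: W1.I1
cycle 4: W0.I2
cycle 5: W1.I2
cycle 6: W0.I3
cycle 7: W1.I3
cycle 8: idle
cycle 9: W1.I4
cycle 10: W1.I5

Answer: 11 cycles, utilization 10/11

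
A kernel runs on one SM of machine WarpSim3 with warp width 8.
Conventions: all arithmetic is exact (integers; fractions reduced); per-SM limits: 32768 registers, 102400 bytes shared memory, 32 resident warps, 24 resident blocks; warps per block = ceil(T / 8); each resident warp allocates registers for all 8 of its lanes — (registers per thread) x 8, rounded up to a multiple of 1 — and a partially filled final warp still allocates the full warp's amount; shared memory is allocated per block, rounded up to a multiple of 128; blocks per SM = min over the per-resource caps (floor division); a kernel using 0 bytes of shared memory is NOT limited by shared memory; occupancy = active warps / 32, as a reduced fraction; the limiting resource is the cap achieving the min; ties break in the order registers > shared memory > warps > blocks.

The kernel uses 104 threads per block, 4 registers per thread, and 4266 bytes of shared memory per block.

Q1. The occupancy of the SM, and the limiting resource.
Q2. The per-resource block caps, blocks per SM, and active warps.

Answer: occupancy 13/16, limited by warps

registers: 78 blocks
shared memory: 23 blocks
warps: 2 blocks
blocks: 24 blocks

Answer: 2 blocks, 26 active warps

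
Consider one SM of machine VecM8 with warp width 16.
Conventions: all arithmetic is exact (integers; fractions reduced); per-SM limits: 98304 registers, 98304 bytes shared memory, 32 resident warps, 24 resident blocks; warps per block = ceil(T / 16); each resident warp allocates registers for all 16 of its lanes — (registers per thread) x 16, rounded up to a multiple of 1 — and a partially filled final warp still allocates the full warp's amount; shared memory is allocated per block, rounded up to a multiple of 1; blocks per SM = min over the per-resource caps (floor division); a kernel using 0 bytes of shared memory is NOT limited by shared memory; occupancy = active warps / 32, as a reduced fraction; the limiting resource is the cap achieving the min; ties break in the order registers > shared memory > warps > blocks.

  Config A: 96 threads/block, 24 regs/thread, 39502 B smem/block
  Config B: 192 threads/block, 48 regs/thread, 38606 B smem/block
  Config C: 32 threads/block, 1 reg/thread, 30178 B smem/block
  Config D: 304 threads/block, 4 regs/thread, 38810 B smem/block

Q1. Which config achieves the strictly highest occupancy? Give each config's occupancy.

occupancies: A 3/8, B 3/4, C 3/16, D 19/32

Answer: B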